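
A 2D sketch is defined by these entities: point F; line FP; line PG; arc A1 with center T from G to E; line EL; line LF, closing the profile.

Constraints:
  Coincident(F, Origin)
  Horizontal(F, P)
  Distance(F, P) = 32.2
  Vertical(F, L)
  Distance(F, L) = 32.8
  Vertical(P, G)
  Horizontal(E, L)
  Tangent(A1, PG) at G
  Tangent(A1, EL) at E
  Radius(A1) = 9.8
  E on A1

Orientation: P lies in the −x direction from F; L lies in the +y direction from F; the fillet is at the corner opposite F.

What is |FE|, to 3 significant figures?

39.7

F is at the origin; F and P share the same y with |FP| = 32.2 and P on the −x side, so P = (-32.2, 0.00). F and L share the same x with |FL| = 32.8 and L on the +y side, so L = (0.00, 32.8). The virtual corner opposite F is at (-32.2, 32.8). A1 meets PG tangentially, so TG is at right angles to PG and A1 meets EL tangentially, so TE is at right angles to EL, with radius 9.8, so the center T sits 9.8 in from both sides at T = (-22.4, 23.0). That places the tangent points at G = (-32.2, 23.0) on PG and E = (-22.4, 32.8) on EL. Then |FE| = |E − F| = 39.7.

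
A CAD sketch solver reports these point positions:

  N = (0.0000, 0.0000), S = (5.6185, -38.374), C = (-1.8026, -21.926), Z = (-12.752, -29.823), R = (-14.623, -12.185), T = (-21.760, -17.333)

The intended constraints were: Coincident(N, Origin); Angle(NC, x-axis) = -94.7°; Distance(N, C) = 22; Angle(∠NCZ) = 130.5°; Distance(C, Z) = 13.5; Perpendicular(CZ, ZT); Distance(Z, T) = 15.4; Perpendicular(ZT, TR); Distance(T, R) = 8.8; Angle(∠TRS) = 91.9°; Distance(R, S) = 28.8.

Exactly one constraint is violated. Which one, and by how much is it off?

Distance(R, S) = 28.8 — off by 4.30.

N = (0.00, 0.00) ✓; NC at -94.70° ✓; |NC| = 22.00 ✓; ∠NCZ = 130.5° ✓; |CZ| = 13.50 ✓; ∠(CZ, ZT) = 90.00° ✓; |ZT| = 15.40 ✓; ∠(ZT, TR) = 90.00° ✓; |TR| = 8.800 ✓; ∠TRS = 91.90° ✓; |RS| = 33.10 ✗.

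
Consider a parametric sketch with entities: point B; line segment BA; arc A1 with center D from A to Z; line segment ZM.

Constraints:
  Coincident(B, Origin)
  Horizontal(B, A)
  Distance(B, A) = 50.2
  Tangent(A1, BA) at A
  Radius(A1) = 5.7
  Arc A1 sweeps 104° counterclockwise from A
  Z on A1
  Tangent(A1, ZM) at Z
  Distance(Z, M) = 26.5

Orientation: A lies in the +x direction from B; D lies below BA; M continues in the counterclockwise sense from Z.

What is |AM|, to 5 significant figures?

32.804

On A1, A sits at bearing 90° from D; a 104° counterclockwise sweep puts Z at bearing 194°, so Z = D + 5.7·(cos 194°, sin 194°) = (44.669, -7.0790). A1 meets ZM tangentially, so DZ is at right angles to ZM, so ZM runs along (−sin 194°, cos 194°); with |ZM| = 26.5, M = (51.080, -32.792). Then |AM| = |M − A| = 32.804.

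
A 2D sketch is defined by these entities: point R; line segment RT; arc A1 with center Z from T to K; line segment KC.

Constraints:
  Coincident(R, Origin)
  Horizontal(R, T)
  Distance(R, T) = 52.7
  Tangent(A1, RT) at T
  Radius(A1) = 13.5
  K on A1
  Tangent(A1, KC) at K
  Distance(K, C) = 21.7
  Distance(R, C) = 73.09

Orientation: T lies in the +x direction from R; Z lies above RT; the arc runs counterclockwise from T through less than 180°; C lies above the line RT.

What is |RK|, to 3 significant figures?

67.8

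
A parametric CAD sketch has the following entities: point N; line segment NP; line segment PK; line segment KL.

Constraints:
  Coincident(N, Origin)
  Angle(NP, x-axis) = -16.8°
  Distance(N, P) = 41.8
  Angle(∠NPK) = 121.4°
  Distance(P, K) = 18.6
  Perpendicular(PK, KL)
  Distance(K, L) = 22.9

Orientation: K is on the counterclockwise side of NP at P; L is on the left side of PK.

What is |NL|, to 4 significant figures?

42.35

∠NPK = 121.4°, so PK runs at -16.8° + (180° − 121.4°) = 41.80° from the x-axis; with |PK| = 18.6, K = P + 18.6·(cos 41.80°, sin 41.80°) = (53.88, 0.3160). PK is perpendicular to KL; with |KL| = 22.9 on the left of PK, L = K + 22.9·(-0.6665, 0.7455) = (38.62, 17.39). Then |NL| = |L − N| = 42.35.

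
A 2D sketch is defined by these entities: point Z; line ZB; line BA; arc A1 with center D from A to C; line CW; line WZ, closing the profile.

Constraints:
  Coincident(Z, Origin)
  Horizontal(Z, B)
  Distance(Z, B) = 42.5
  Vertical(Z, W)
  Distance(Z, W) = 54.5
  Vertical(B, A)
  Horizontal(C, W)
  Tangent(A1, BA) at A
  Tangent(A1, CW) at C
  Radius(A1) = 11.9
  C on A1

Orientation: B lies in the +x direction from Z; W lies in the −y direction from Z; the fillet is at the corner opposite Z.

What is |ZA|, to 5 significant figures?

60.175

The virtual corner opposite Z is at (42.500, -54.500). Tangency of A1 to BA means the radius DA is perpendicular to BA and tangency of A1 to CW means the radius DC is perpendicular to CW, with radius 11.9, so the center D sits 11.9 in from both sides at D = (30.600, -42.600). That places the tangent points at A = (42.500, -42.600) on BA and C = (30.600, -54.500) on CW. Then |ZA| = |A − Z| = 60.175.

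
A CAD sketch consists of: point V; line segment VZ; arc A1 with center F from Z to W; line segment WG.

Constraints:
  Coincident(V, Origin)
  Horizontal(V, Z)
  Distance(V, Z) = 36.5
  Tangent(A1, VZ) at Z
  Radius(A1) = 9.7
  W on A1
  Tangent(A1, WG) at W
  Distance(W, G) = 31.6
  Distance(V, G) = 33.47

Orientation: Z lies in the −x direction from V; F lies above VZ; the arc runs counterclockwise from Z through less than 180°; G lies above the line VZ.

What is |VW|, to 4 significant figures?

28.63

Checks: |FW| = 9.700 ✓; ∠(FW, WG) = 90.00° ✓; |WG| = 31.60 ✓; |VG| = 33.47 ✓.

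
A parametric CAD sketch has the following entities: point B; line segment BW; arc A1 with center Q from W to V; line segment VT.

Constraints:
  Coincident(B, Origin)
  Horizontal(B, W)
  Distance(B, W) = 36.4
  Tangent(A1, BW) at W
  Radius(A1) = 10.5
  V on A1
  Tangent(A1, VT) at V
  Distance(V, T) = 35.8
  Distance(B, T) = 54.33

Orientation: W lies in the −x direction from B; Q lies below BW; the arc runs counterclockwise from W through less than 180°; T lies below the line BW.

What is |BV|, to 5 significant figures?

48.146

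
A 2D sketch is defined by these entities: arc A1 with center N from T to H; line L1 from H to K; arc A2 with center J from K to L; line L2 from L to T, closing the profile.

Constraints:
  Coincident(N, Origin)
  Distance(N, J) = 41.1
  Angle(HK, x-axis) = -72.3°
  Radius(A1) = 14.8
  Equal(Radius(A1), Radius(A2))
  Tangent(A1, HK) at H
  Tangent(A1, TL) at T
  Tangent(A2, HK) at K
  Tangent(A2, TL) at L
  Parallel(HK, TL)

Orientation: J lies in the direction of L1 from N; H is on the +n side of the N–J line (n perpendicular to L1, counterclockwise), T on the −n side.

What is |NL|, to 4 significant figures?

43.68

The slot axis is L1's direction at -72.3°, so u = (cos -72.3°, sin -72.3°) = (0.3040, -0.9527) and n = (−sin -72.3°, cos -72.3°) = (0.9527, 0.3040). N is at the origin and J lies 41.1 along u from N, so J = 41.1·u = (12.50, -39.15). Tangency of A1 to both parallel lines with radius 14.8 puts H and T at N ± 14.8·n: H = (14.10, 4.500), T = (-14.10, -4.500). Equal radii place K and L the same way about J: K = J + 14.8·n = (26.60, -34.65), L = J − 14.8·n = (-1.604, -43.65). Then |NL| = |L − N| = 43.68.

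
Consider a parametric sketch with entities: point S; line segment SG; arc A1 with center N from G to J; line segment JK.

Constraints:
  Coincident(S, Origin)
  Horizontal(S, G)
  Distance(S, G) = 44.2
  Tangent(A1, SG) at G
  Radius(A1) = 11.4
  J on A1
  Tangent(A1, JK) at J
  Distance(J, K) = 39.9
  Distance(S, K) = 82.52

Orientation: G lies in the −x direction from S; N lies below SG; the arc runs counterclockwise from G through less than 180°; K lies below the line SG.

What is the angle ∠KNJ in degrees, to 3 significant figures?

74.1°

Checks: |NJ| = 11.40 ✓; ∠(NJ, JK) = 90.00° ✓; |JK| = 39.90 ✓; |SK| = 82.52 ✓.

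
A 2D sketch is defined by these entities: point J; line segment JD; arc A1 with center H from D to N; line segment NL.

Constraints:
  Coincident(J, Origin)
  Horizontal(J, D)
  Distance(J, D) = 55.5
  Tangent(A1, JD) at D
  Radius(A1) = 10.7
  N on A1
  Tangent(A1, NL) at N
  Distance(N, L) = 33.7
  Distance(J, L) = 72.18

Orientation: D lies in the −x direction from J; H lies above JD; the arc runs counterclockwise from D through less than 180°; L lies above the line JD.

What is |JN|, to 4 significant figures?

47.41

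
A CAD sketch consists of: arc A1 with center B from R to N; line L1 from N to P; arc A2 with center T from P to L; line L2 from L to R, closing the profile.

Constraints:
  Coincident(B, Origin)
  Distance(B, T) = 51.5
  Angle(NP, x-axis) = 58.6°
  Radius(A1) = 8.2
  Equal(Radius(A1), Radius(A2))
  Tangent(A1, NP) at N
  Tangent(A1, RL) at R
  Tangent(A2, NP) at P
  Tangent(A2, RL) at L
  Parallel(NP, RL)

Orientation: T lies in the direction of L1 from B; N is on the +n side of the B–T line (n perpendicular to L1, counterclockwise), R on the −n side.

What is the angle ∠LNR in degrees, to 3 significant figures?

72.3°

The slot axis is L1's direction at 58.6°, so u = (cos 58.6°, sin 58.6°) = (0.521, 0.854) and n = (−sin 58.6°, cos 58.6°) = (-0.854, 0.521). B is at the origin and T lies 51.5 along u from B, so T = 51.5·u = (26.8, 44.0). Tangency of A1 to both parallel lines with radius 8.2 puts N and R at B ± 8.2·n: N = (-7.00, 4.27), R = (7.00, -4.27). Equal radii place P and L the same way about T: P = T + 8.2·n = (19.8, 48.2), L = T − 8.2·n = (33.8, 39.7). Then cos ∠LNR = NL·NR / (|NL||NR|), giving 72.3°.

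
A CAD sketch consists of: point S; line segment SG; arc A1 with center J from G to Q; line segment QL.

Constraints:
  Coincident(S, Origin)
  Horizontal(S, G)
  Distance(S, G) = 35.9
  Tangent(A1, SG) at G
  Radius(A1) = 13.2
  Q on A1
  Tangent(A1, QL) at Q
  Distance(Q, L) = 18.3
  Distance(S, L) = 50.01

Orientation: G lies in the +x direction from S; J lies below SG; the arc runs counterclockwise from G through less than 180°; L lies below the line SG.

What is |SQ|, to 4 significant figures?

32.23

S is at the origin; S and G share the same y with |SG| = 35.9 and G on the +x side, so G = (35.90, 0.000). Tangency of A1 to SG means the radius JG is perpendicular to SG, so J = G + (0, -13.2) = (35.90, -13.20). Since JQ ⟂ QL (tangency), |JL| = √(13.2² + 18.3²) = 22.56 regardless of where Q sits on A1. So L lies on both circle(S, 50.01) and circle(J, 22.56); the below-SG intersection is L = (34.98, -35.74). Q is the foot of the tangent from L: Q = (24.89, -20.48).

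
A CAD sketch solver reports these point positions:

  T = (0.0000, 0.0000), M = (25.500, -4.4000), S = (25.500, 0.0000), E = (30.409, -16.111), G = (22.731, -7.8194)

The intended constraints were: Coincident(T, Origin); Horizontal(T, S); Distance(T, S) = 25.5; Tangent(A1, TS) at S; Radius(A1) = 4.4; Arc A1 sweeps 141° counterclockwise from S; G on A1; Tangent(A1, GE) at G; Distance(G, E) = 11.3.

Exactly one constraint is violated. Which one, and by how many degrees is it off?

Tangent(A1, GE) at G — off by 8.20°.

T = (0.00, 0.00) ✓; T.y = 0.00, S.y = 0.00 ✓; |TS| = 25.50 ✓; ∠(MS, ST) = 90.00° ✓; |MS| = 4.400 ✓; bearing(M→G) − bearing(M→S) = 141.0° ✓; |MG| = 4.400 ✓; ∠(MG, GE) = 98.20° ✗; |GE| = 11.30 ✓.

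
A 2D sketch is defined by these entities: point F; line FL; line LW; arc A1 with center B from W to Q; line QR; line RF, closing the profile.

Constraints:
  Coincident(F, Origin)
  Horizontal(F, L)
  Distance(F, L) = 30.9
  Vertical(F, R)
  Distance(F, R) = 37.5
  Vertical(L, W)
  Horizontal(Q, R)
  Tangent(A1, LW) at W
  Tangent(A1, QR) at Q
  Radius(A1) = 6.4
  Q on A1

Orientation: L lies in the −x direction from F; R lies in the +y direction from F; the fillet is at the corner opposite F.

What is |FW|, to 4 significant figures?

43.84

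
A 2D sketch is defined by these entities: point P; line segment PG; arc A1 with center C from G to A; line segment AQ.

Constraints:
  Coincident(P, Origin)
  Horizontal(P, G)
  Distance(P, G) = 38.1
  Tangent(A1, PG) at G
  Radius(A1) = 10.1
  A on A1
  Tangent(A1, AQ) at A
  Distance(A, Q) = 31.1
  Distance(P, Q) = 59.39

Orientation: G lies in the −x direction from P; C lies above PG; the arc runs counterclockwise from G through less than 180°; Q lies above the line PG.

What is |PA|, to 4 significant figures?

32.14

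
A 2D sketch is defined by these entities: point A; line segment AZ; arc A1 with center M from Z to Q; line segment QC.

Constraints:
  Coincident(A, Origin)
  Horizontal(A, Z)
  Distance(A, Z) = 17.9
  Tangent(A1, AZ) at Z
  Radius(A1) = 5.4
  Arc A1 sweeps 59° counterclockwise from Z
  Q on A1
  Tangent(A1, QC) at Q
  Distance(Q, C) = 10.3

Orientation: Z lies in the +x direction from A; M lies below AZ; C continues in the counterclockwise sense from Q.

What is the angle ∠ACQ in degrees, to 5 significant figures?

65.834°

A is at the origin; AZ is horizontal with |AZ| = 17.9 and Z on the +x side, so Z = (17.900, 0.0000). A1 meets AZ tangentially, so MZ is at right angles to AZ, so M = Z + (0, -5.4) = (17.900, -5.4000). On A1, Z sits at bearing 90° from M; a 59° counterclockwise sweep puts Q at bearing 149°, so Q = M + 5.4·(cos 149°, sin 149°) = (13.271, -2.6188). Since A1 is tangent to QC there, MQ ⟂ QC, so QC runs along (−sin 149°, cos 149°); with |QC| = 10.3, C = (7.9664, -11.448). Then cos ∠ACQ = CA·CQ / (|CA||CQ|), giving 65.834°.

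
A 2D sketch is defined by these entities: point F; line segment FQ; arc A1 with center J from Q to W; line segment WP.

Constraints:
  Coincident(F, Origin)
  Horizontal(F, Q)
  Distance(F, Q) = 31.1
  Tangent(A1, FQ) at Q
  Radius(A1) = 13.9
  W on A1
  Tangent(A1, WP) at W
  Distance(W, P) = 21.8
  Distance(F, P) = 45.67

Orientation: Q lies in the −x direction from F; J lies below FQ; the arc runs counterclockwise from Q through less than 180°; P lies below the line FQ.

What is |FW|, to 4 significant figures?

47.09

F is at the origin; FQ is horizontal with |FQ| = 31.1 and Q on the −x side, so Q = (-31.10, 0.000). The tangent condition forces JQ to be normal to FQ, so J = Q + (0, -13.9) = (-31.10, -13.90). Since JW ⟂ WP (tangency), |JP| = √(13.9² + 21.8²) = 25.85 regardless of where W sits on A1. So P lies on both circle(F, 45.67) and circle(J, 25.85); the below-FQ intersection is P = (-24.11, -38.79). W is the foot of the tangent from P: W = (-40.36, -24.27).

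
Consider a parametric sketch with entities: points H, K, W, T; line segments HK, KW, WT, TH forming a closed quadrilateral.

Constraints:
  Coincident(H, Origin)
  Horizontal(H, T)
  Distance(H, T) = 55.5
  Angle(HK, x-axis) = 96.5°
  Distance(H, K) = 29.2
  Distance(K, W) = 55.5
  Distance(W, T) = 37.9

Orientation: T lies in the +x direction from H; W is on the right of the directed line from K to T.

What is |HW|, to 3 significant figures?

30.5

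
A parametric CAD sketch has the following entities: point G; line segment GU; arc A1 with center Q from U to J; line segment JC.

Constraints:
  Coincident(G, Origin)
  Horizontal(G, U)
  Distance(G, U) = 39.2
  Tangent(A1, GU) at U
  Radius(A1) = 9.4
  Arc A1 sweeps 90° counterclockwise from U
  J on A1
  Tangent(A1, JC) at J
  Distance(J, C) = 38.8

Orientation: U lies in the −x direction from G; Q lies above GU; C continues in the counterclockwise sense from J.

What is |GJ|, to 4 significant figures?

31.25

G is at the origin; GU is horizontal with |GU| = 39.2 and U on the −x side, so U = (-39.20, 0.000). The tangent condition forces QU to be normal to GU, so Q = U + (0, 9.4) = (-39.20, 9.400). On A1, U sits at bearing -90° from Q; a 90° counterclockwise sweep puts J at bearing 0°, so J = Q + 9.4·(cos 0°, sin 0°) = (-29.80, 9.400). Then |GJ| = |J − G| = 31.25.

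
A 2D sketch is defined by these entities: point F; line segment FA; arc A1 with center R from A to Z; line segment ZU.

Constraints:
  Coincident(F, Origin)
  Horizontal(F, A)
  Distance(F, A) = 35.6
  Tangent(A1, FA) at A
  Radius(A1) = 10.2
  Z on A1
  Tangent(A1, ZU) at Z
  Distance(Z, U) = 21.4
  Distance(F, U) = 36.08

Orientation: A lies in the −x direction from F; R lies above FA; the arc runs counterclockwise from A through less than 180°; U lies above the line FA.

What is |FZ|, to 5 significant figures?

26.874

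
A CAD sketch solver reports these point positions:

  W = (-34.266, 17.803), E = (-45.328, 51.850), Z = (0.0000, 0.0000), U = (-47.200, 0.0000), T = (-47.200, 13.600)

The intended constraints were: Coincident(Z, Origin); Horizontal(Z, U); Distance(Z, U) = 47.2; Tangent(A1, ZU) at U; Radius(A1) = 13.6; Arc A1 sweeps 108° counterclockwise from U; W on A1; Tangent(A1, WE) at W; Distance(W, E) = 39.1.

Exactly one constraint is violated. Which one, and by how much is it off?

Distance(W, E) = 39.1 — off by 3.30.

Z = (0.00, 0.00) ✓; Z.y = 0.00, U.y = 0.00 ✓; |ZU| = 47.20 ✓; ∠(TU, UZ) = 90.00° ✓; |TU| = 13.60 ✓; bearing(T→W) − bearing(T→U) = 108.0° ✓; |TW| = 13.60 ✓; ∠(TW, WE) = 90.00° ✓; |WE| = 35.80 ✗.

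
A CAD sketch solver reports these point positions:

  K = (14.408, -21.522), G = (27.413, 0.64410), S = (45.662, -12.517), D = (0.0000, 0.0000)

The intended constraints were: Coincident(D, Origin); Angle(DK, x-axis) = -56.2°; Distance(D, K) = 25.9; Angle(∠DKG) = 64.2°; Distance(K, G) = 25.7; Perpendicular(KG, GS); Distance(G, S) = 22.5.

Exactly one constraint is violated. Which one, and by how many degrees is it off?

Perpendicular(KG, GS) — off by 5.40°.

D = (0.00, 0.00) ✓; DK at -56.20° ✓; |DK| = 25.90 ✓; ∠DKG = 64.20° ✓; |KG| = 25.70 ✓; ∠(KG, GS) = 95.40° ✗; |GS| = 22.50 ✓.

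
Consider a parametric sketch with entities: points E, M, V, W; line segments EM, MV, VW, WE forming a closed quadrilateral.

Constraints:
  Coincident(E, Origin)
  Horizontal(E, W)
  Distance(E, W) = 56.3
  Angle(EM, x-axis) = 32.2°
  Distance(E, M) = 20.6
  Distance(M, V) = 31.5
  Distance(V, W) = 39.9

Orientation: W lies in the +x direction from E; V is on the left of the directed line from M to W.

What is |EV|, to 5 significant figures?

51.479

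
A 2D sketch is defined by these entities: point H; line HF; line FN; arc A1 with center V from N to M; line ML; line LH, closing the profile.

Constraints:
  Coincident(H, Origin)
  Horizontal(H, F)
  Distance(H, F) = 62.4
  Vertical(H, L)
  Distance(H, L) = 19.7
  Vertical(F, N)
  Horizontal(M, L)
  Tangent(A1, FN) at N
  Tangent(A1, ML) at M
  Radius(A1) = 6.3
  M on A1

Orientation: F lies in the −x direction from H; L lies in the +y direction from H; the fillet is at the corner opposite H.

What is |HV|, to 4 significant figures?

57.68

H is at the origin; HF is horizontal with |HF| = 62.4 and F on the −x side, so F = (-62.40, 0.000). HL is vertical with |HL| = 19.7 and L on the +y side, so L = (0.000, 19.70). The virtual corner opposite H is at (-62.40, 19.70). A1 meets FN tangentially, so VN is at right angles to FN and A1 meets ML tangentially, so VM is at right angles to ML, with radius 6.3, so the center V sits 6.3 in from both sides at V = (-56.10, 13.40). Then |HV| = |V − H| = 57.68.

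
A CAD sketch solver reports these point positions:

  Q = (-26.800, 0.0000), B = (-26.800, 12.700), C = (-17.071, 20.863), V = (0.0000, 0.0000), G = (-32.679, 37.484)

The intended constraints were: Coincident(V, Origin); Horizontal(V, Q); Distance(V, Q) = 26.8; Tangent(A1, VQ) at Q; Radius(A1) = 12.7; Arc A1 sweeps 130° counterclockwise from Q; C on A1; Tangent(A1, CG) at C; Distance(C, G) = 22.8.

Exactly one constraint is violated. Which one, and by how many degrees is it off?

Tangent(A1, CG) at C — off by 3.20°.

V = (0.00, 0.00) ✓; V.y = 0.00, Q.y = 0.00 ✓; |VQ| = 26.80 ✓; ∠(BQ, QV) = 90.00° ✓; |BQ| = 12.70 ✓; bearing(B→C) − bearing(B→Q) = 130.0° ✓; |BC| = 12.70 ✓; ∠(BC, CG) = 86.80° ✗; |CG| = 22.80 ✓.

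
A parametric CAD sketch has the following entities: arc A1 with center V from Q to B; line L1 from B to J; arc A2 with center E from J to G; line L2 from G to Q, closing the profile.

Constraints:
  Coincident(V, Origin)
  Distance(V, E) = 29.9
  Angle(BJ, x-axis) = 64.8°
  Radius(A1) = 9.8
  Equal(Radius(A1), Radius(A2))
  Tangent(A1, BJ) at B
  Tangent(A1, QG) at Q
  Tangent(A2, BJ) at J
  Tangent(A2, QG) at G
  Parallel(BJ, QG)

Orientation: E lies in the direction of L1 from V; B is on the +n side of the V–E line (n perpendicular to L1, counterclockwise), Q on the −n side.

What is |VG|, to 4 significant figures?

31.47

Tangency of A1 to both parallel lines with radius 9.8 puts B and Q at V ± 9.8·n: B = (-8.867, 4.173), Q = (8.867, -4.173). Equal radii place J and G the same way about E: J = E + 9.8·n = (3.863, 31.23), G = E − 9.8·n = (21.60, 22.88). Then |VG| = |G − V| = 31.47.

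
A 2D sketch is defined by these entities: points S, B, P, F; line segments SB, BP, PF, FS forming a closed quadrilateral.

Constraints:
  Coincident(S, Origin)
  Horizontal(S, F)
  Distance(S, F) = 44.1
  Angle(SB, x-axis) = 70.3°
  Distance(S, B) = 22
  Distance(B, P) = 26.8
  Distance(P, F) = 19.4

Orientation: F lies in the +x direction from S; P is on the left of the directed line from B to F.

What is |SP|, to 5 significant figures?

37.682

Checks: |BP| = 26.80 ✓; |PF| = 19.40 ✓.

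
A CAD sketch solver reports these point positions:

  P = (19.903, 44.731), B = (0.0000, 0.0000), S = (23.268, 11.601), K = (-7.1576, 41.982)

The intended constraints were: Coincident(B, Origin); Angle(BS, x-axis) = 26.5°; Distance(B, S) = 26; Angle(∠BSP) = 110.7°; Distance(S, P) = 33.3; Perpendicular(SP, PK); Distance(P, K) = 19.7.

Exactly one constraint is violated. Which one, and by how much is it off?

Distance(P, K) = 19.7 — off by 7.50.

B = (0.00, 0.00) ✓; BS at 26.50° ✓; |BS| = 26.00 ✓; ∠BSP = 110.7° ✓; |SP| = 33.30 ✓; ∠(SP, PK) = 90.00° ✓; |PK| = 27.20 ✗.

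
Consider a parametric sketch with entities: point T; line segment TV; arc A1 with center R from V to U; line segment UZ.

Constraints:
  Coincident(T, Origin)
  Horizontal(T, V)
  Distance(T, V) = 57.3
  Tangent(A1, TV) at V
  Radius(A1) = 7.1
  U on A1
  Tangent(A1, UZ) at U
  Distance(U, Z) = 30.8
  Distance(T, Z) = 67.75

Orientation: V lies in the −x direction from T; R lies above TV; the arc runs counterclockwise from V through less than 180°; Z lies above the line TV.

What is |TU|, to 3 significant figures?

51.0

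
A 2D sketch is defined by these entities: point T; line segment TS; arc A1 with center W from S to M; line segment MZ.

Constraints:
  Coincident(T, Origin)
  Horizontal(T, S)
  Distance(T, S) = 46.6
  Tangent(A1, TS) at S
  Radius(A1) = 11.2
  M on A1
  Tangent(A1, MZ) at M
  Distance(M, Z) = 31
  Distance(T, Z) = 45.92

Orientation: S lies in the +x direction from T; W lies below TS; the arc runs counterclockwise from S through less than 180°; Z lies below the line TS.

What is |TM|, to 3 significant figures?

36.8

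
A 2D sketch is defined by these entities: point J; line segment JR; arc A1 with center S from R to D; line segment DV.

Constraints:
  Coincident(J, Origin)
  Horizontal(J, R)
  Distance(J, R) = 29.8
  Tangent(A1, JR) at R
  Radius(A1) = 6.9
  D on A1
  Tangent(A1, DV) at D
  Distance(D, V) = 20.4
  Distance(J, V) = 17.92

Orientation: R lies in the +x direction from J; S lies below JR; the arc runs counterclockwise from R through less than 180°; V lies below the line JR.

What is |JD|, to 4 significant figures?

25.35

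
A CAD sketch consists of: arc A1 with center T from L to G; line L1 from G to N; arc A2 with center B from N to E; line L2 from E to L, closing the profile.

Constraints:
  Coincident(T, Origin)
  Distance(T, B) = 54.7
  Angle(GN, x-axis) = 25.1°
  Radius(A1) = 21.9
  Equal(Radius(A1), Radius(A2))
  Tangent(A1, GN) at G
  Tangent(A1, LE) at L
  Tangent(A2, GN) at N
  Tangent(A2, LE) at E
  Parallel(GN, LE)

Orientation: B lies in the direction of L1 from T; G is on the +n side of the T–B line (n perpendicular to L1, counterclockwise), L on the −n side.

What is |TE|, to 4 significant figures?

58.92

Tangency of A1 to both parallel lines with radius 21.9 puts G and L at T ± 21.9·n: G = (-9.290, 19.83), L = (9.290, -19.83). Equal radii place N and E the same way about B: N = B + 21.9·n = (40.24, 43.04), E = B − 21.9·n = (58.82, 3.372). Then |TE| = |E − T| = 58.92.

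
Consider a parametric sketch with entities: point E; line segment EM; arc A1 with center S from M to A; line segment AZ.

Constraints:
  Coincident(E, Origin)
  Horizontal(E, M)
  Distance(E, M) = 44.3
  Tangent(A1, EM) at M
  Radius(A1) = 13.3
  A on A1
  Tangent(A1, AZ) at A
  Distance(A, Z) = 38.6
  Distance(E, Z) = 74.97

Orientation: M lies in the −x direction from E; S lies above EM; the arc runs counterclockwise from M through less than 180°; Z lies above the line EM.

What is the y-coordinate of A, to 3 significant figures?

20.2

Checks: ∠(SM, ME) = 90.00° ✓; |SM| = 13.30 ✓; |SA| = 13.30 ✓; ∠(SA, AZ) = 90.00° ✓; |AZ| = 38.60 ✓; |EZ| = 74.97 ✓.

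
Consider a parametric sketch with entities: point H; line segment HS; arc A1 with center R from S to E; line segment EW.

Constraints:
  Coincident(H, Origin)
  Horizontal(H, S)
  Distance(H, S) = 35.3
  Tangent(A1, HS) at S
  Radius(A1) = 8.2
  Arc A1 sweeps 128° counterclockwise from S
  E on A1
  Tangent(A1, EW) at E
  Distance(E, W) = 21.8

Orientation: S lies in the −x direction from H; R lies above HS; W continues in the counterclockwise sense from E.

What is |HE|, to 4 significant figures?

31.74

The tangent condition forces RS to be normal to HS, so R = S + (0, 8.2) = (-35.30, 8.200). On A1, S sits at bearing -90° from R; a 128° counterclockwise sweep puts E at bearing 38°, so E = R + 8.2·(cos 38°, sin 38°) = (-28.84, 13.25). Then |HE| = |E − H| = 31.74.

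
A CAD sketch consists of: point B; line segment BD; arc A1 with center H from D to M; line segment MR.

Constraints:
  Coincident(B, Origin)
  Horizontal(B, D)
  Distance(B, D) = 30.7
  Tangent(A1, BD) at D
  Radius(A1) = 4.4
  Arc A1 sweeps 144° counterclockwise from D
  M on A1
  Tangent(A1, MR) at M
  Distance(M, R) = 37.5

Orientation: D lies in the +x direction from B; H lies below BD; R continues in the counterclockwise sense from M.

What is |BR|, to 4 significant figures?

65.70

B is at the origin; B and D share the same y with |BD| = 30.7 and D on the +x side, so D = (30.70, 0.000). Since A1 is tangent to BD there, HD ⟂ BD, so H = D + (0, -4.4) = (30.70, -4.400). On A1, D sits at bearing 90° from H; a 144° counterclockwise sweep puts M at bearing 234°, so M = H + 4.4·(cos 234°, sin 234°) = (28.11, -7.960). Tangency of A1 to MR means the radius HM is perpendicular to MR, so MR runs along (−sin 234°, cos 234°); with |MR| = 37.5, R = (58.45, -30.00). Then |BR| = |R − B| = 65.70.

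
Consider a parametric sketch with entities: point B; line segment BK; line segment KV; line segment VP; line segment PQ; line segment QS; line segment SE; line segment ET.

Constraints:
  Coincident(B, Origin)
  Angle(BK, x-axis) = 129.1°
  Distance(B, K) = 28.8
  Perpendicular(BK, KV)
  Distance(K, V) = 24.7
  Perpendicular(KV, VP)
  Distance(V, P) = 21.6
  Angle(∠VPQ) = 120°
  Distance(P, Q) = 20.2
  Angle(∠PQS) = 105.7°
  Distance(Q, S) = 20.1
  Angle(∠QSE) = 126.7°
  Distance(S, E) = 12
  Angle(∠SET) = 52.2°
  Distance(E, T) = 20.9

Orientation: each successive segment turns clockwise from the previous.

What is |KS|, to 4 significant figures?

19.07

∠VPQ = 120.0° gives PQ at -110.9° from the x-axis; with |PQ| = 20.2, Q = (7.421, 2.294). ∠PQS = 105.7° gives QS at 174.8° from the x-axis; with |QS| = 20.1, S = (-12.60, 4.116). Then |KS| = |S − K| = 19.07.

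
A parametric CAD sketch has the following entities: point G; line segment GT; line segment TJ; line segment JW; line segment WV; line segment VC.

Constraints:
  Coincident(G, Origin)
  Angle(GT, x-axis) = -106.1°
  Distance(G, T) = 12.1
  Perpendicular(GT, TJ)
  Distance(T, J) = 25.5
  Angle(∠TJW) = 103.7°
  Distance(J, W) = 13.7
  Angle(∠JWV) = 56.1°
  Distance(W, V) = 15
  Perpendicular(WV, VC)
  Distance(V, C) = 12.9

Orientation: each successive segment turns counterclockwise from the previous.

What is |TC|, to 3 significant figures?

19.5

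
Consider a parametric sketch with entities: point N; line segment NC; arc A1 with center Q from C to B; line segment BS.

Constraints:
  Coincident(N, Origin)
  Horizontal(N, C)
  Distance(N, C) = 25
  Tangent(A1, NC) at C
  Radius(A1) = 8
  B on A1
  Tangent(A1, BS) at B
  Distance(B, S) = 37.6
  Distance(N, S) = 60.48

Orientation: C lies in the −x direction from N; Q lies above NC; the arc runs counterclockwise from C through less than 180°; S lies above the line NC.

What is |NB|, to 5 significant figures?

23.254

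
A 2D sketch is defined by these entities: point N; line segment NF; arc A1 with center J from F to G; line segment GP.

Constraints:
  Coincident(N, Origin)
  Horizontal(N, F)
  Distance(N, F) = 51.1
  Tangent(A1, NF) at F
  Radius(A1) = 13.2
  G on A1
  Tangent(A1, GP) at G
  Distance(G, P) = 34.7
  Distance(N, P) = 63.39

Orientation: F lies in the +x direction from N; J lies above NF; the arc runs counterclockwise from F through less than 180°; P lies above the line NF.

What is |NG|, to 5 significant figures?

65.136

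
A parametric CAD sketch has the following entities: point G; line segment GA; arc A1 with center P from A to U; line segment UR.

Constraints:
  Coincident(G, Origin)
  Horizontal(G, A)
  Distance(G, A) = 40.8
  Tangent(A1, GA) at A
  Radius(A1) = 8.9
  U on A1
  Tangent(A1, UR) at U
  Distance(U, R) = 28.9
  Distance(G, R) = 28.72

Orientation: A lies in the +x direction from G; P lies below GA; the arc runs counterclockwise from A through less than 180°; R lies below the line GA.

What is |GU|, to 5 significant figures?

34.288

G is at the origin; G and A share the same y with |GA| = 40.8 and A on the +x side, so A = (40.800, 0.0000). Since A1 is tangent to GA there, PA ⟂ GA, so P = A + (0, -8.9) = (40.800, -8.9000). Since PU ⟂ UR (tangency), |PR| = √(8.9² + 28.9²) = 30.239 regardless of where U sits on A1. So R lies on both circle(G, 28.72) and circle(P, 30.239); the below-GA intersection is R = (14.920, -24.541). U is the foot of the tangent from R: U = (34.159, -2.9752).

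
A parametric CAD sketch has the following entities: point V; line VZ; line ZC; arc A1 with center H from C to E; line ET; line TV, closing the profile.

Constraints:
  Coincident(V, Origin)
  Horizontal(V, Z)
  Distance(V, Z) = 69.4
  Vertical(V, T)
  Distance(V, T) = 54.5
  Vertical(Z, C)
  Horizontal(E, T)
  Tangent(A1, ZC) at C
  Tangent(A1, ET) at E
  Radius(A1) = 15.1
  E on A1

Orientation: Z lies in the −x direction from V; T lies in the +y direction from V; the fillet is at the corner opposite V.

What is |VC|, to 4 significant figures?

79.80

V is at the origin; VZ is horizontal with |VZ| = 69.4 and Z on the −x side, so Z = (-69.40, 0.000). VT is vertical with |VT| = 54.5 and T on the +y side, so T = (0.000, 54.50). The virtual corner opposite V is at (-69.40, 54.50). A1 meets ZC tangentially, so HC is at right angles to ZC and A1 meets ET tangentially, so HE is at right angles to ET, with radius 15.1, so the center H sits 15.1 in from both sides at H = (-54.30, 39.40). That places the tangent points at C = (-69.40, 39.40) on ZC and E = (-54.30, 54.50) on ET. Then |VC| = |C − V| = 79.80.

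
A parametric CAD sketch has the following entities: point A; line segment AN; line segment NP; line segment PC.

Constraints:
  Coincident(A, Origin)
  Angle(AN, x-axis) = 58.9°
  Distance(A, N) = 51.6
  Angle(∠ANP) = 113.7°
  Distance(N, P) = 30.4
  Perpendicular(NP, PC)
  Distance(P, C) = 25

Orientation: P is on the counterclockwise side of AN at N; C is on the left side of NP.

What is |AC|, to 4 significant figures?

55.77

∠ANP = 113.7°, so NP runs at 58.9° + (180° − 113.7°) = 125.2° from the x-axis; with |NP| = 30.4, P = N + 30.4·(cos 125.2°, sin 125.2°) = (9.130, 69.02). NP ⟂ PC; with |PC| = 25.0 on the left of NP, C = P + 25.0·(-0.8171, -0.5764) = (-11.30, 54.61). Then |AC| = |C − A| = 55.77.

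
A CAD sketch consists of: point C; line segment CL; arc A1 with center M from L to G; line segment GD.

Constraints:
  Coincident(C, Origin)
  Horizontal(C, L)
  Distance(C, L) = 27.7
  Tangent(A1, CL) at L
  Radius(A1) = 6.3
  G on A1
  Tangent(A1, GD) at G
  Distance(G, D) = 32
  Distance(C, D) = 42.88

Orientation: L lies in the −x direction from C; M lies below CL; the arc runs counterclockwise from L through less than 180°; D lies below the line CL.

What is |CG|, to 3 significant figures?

34.6

Checks: |CL| = 27.70 ✓; |MG| = 6.300 ✓; ∠(MG, GD) = 90.00° ✓; |GD| = 32.00 ✓; |CD| = 42.88 ✓.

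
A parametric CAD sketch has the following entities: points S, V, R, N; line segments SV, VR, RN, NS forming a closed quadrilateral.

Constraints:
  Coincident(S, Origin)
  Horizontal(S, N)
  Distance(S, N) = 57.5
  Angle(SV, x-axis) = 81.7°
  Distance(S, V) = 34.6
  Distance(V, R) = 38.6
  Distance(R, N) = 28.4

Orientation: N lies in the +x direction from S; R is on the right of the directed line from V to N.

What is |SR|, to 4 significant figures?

29.76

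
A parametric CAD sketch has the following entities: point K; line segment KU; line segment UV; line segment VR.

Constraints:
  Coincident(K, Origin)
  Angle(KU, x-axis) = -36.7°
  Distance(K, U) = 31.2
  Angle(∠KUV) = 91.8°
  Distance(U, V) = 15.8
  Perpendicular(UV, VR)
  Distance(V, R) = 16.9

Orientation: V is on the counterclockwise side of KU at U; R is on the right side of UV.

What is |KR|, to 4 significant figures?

50.93

K is at the origin; KU runs at -36.7° with length 31.2, so U = 31.2·(cos -36.7°, sin -36.7°) = (25.02, -18.65). ∠KUV = 91.8°, so UV runs at -36.7° + (180° − 91.8°) = 51.50° from the x-axis; with |UV| = 15.8, V = U + 15.8·(cos 51.50°, sin 51.50°) = (34.85, -6.281). UV ⟂ VR; with |VR| = 16.9 on the right of UV, R = V + 16.9·(0.7826, -0.6225) = (48.08, -16.80). Then |KR| = |R − K| = 50.93.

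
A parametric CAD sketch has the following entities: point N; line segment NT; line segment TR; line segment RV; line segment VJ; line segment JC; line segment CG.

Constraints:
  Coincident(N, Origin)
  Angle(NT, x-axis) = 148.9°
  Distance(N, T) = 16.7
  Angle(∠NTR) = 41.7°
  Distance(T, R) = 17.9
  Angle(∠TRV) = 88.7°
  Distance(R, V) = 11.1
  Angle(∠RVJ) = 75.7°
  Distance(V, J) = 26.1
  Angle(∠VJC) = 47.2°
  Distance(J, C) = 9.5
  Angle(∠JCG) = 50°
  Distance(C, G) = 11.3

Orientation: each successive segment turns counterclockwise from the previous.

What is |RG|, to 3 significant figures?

21.6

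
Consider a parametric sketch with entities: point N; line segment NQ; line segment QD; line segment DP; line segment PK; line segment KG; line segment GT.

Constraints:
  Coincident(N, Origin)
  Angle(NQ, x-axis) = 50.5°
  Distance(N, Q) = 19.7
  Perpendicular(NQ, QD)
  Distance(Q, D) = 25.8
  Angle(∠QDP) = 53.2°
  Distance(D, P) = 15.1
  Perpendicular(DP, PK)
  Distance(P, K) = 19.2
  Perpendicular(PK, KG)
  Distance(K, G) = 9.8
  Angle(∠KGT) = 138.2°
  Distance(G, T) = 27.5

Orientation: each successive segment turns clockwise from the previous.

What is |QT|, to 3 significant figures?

36.5

N is at the origin; NQ runs at 50.5° with length 19.7, so Q = (12.5, 15.2). NQ ⟂ QD, so QD runs at -39.5°; with |QD| = 25.8, D = (32.4, -1.21). ∠QDP = 53.2° gives DP at -166° from the x-axis; with |DP| = 15.1, P = (17.8, -4.79). The perpendicularity gives PK at right angles to DP, so PK runs at 104°; with |PK| = 19.2, K = (13.2, 13.9). The perpendicularity gives KG at right angles to PK, so KG runs at 13.7°; with |KG| = 9.8, G = (22.7, 16.2). ∠KGT = 138.2° gives GT at -28.1° from the x-axis; with |GT| = 27.5, T = (47.0, 3.24). Then |QT| = |T − Q| = 36.5.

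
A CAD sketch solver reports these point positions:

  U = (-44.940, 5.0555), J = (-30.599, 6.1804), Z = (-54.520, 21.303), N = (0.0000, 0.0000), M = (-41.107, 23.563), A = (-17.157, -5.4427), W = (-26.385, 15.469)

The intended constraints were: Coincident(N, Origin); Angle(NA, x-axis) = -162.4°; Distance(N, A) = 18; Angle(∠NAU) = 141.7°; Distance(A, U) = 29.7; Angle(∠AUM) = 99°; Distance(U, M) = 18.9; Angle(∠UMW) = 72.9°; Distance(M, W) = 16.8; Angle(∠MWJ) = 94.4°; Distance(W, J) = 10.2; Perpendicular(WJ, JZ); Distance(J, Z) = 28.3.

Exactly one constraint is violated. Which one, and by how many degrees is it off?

Perpendicular(WJ, JZ) — off by 7.90°.

N = (0.00, 0.00) ✓; NA at -162.4° ✓; |NA| = 18.00 ✓; ∠NAU = 141.7° ✓; |AU| = 29.70 ✓; ∠AUM = 99.00° ✓; |UM| = 18.90 ✓; ∠UMW = 72.90° ✓; |MW| = 16.80 ✓; ∠MWJ = 94.40° ✓; |WJ| = 10.20 ✓; ∠(WJ, JZ) = 97.90° ✗; |JZ| = 28.30 ✓.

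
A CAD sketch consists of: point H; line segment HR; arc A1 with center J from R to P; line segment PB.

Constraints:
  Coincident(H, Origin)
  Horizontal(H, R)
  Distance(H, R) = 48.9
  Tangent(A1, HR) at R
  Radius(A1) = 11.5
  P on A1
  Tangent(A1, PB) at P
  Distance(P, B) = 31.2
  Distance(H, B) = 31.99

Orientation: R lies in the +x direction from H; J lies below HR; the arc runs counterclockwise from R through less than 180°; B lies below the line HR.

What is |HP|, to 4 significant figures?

40.81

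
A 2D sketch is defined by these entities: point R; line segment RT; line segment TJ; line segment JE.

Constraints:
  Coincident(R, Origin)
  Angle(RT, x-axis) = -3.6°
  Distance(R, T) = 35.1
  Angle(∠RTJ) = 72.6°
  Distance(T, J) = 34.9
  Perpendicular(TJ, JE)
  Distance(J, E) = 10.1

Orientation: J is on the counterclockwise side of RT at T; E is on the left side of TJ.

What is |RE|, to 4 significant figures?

33.81

R is at the origin; RT runs at -3.6° with length 35.1, so T = 35.1·(cos -3.6°, sin -3.6°) = (35.03, -2.204). ∠RTJ = 72.6°, so TJ runs at -3.6° + (180° − 72.6°) = 103.8° from the x-axis; with |TJ| = 34.9, J = T + 34.9·(cos 103.8°, sin 103.8°) = (26.71, 31.69). TJ is perpendicular to JE; with |JE| = 10.1 on the left of TJ, E = J + 10.1·(-0.9711, -0.2385) = (16.90, 29.28). Then |RE| = |E − R| = 33.81.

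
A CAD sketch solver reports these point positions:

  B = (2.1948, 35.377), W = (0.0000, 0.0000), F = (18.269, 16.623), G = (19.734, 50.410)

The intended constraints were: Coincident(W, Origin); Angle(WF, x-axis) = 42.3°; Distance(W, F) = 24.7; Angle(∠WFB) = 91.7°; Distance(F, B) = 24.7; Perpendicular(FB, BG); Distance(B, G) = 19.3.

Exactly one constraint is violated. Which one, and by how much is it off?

Distance(B, G) = 19.3 — off by 3.80.

W = (0.00, 0.00) ✓; WF at 42.30° ✓; |WF| = 24.70 ✓; ∠WFB = 91.70° ✓; |FB| = 24.70 ✓; ∠(FB, BG) = 90.00° ✓; |BG| = 23.10 ✗.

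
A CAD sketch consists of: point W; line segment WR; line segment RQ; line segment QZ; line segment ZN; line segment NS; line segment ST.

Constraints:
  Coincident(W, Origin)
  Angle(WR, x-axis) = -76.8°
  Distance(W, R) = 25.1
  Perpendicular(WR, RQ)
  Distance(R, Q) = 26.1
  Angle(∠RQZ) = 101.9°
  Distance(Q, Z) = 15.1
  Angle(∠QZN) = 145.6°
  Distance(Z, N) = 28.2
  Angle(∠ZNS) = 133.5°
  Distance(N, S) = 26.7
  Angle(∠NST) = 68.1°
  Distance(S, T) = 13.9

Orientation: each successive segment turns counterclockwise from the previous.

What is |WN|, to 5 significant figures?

24.223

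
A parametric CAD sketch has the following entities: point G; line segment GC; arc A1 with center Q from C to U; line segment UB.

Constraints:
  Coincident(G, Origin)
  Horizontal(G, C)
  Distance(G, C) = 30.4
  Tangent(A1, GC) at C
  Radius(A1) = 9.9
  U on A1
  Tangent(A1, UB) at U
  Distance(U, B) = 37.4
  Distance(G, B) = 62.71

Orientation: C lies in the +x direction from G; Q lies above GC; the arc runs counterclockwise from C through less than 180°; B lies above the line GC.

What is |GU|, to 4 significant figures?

41.41

Checks: |QU| = 9.900 ✓; ∠(QU, UB) = 90.00° ✓; |UB| = 37.40 ✓; |GB| = 62.71 ✓.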